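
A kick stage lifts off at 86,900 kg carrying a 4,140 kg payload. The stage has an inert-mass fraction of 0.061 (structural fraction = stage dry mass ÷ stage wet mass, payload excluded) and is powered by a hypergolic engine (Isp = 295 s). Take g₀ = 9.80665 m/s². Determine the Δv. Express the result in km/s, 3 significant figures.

Stage wet mass = m₀ − payload = 86,900 − 4,140 = 82,760 kg.
Stage dry mass = ε × stage wet mass = 0.061 × 82,760 = 5,048.36 kg.
Burnout mass m_f = stage dry + payload = 5,048.36 + 4,140 = 9,188.36 kg.
v_e = Isp · g₀ = 295 × 9.80665 = 2893.0 m/s.
Δv = v_e · ln(86,900/9,188.36) = 2893.0 × ln(9.458) = 2893.0 × 2.2468 ≈ 6500 m/s.

Δv ≈ 6.50 km/s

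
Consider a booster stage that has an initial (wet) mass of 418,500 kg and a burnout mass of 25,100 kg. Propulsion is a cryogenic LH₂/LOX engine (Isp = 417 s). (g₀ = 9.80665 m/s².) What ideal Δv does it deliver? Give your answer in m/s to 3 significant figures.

Δv ≈ 11500 m/s

v_e = Isp · g₀ = 417 × 9.80665 = 4089.4 m/s.
From the ideal rocket equation, Δv = v_e · ln(m₀/m_f) = 4089.4 × ln(16.67) = 4089.4 × 2.8138 ≈ 11506.7 m/s.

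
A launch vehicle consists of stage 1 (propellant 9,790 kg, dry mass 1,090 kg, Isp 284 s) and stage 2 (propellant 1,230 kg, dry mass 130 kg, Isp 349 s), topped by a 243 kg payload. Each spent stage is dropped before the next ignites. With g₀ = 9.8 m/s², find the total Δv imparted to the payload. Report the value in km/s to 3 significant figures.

Ignition mass of stage 1 = 9,790+1,090 + 1,230+130 + 243 = 12,483 kg.
Stage 1: m₀ = 12,483 kg, m_f = 12,483 − 9,790 = 2,693 kg; Δv = 284×9.8×ln(4.635) = 2783.2×1.5337 ≈ 4269 m/s.
Stage 2: m₀ = 1,603 kg, m_f = 1,603 − 1,230 = 373 kg; Δv = 349×9.8×ln(4.298) = 3420.2×1.4581 ≈ 4987 m/s.
Total Δv = 4269 + 4987 = 9256 m/s.

Δv ≈ 9.26 km/s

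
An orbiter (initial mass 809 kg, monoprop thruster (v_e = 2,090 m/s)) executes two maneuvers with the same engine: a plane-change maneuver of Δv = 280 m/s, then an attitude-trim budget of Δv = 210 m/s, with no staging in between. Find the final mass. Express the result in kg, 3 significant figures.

After the first burn: m = 809 × exp(−280/2090.0) = 809 × 0.87462 = 707.568 kg.
After the second burn: m = 707.568 × exp(−210/2090.0) = 707.568 × 0.90440 = 639.924 kg.

final mass ≈ 640 kg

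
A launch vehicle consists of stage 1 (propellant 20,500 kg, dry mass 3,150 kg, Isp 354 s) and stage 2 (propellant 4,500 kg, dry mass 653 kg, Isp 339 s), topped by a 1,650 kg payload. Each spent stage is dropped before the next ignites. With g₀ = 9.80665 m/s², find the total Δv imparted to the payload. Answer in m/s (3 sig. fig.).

Δv ≈ 7480 m/s

Ignition mass of stage 1 = 20,500+3,150 + 4,500+653 + 1,650 = 30,453 kg.
Stage 1: m₀ = 30,453 kg, m_f = 30,453 − 20,500 = 9,953 kg; Δv = 354×9.80665×ln(3.06) = 3471.6×1.1183 ≈ 3882 m/s.
Stage 2: m₀ = 6,803 kg, m_f = 6,803 − 4,500 = 2,303 kg; Δv = 339×9.80665×ln(2.954) = 3324.5×1.0832 ≈ 3601 m/s.
Total Δv = 3882 + 3601 = 7483 m/s.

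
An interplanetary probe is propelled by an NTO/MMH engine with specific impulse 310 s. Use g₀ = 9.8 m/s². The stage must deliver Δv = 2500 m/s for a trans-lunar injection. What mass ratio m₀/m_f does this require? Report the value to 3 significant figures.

mass ratio ≈ 2.28

v_e = Isp · g₀ = 310 × 9.8 = 3038.0 m/s.
Using Δv = v_e ln(m₀/m_f): m₀/m_f = exp(Δv / v_e) = exp(2500 / 3038.0) = exp(0.8229) = 2.2771.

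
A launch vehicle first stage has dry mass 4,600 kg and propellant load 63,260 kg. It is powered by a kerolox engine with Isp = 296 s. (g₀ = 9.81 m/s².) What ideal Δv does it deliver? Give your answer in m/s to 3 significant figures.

v_e = Isp · g₀ = 296 × 9.81 = 2903.8 m/s.
m₀ = m_dry + m_prop = 4,600 + 63,260 = 67,860 kg.
From the ideal rocket equation, Δv = v_e · ln(m₀/m_f) = 2903.8 × ln(14.75) = 2903.8 × 2.6914 ≈ 7815.2 m/s.

Δv ≈ 7820 m/s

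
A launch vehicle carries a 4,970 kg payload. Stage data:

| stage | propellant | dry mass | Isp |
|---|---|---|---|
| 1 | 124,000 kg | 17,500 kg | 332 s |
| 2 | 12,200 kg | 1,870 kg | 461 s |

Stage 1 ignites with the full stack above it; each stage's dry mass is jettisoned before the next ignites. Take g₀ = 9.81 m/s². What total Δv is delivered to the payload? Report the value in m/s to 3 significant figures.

Ignition mass of stage 1 = 124,000+17,500 + 12,200+1,870 + 4,970 = 160,540 kg.
Stage 1: m₀ = 160,540 kg, m_f = 160,540 − 124,000 = 36,540 kg; Δv = 332×9.81×ln(4.394) = 3256.9×1.4801 ≈ 4821 m/s.
Stage 2: m₀ = 19,040 kg, m_f = 19,040 − 12,200 = 6,840 kg; Δv = 461×9.81×ln(2.784) = 4522.4×1.0238 ≈ 4630 m/s.
Total Δv = 4821 + 4630 = 9451 m/s.

Δv ≈ 9450 m/s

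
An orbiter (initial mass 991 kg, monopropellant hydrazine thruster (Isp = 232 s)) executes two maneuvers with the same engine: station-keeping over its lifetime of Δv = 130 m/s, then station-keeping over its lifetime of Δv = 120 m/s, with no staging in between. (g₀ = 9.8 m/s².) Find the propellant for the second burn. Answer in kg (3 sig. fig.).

propellant for the second burn ≈ 48.1 kg

v_e = Isp · g₀ = 232 × 9.8 = 2273.6 m/s.
After the first burn: m = 991 × exp(−130/2273.6) = 991 × 0.94443 = 935.93 kg.
After the second burn: m = 935.93 × exp(−120/2273.6) = 935.93 × 0.94859 = 887.814 kg.
Second-burn propellant = 935.93 − 887.814 = 48.116 kg.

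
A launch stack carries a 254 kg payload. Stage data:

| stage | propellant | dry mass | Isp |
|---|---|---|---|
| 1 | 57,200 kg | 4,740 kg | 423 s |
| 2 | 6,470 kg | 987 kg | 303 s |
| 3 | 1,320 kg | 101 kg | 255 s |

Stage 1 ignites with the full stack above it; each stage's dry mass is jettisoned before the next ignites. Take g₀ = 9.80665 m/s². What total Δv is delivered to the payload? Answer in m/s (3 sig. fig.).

Ignition mass of stage 1 = 57,200+4,740 + 6,470+987 + 1,320+101 + 254 = 71,072 kg.
Stage 1: m₀ = 71,072 kg, m_f = 71,072 − 57,200 = 13,872 kg; Δv = 423×9.80665×ln(5.123) = 4148.2×1.6338 ≈ 6777 m/s.
Stage 2: m₀ = 9,132 kg, m_f = 9,132 − 6,470 = 2,662 kg; Δv = 303×9.80665×ln(3.431) = 2971.4×1.2327 ≈ 3663 m/s.
Stage 3: m₀ = 1,675 kg, m_f = 1,675 − 1,320 = 355 kg; Δv = 255×9.80665×ln(4.718) = 2500.7×1.5515 ≈ 3880 m/s.
Total Δv = 6777 + 3663 + 3880 = 14320 m/s.

Δv ≈ 14300 m/s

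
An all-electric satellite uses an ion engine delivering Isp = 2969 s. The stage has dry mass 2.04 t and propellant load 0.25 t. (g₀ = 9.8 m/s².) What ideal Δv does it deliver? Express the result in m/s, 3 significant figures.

Δv ≈ 3360 m/s

v_e = Isp · g₀ = 2969 × 9.8 = 29096.2 m/s.
m₀ = m_dry + m_prop = 2.04 + 0.25 = 2.29 t.
By the Tsiolkovsky rocket equation, Δv = v_e · ln(m₀/m_f) = 29096.2 × ln(1.123) = 29096.2 × 0.1156 ≈ 3363.6 m/s.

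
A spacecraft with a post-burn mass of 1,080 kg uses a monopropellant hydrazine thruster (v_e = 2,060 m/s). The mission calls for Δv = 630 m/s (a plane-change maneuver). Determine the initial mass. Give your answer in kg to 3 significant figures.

m₀/m_f = exp(Δv / v_e) = exp(630 / 2060.0) = exp(0.3058) = 1.3577.
m₀ = m_f × 1.3577 = 1,080 × 1.3577 = 1,466.32 kg.

initial mass ≈ 1470 kg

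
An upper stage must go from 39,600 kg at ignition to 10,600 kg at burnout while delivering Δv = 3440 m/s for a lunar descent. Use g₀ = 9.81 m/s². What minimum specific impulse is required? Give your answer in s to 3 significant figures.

Isp ≈ 266 s

ln(m₀/m_f) = ln(39600/10600) = ln(3.736) = 1.3180.
From the ideal rocket equation, v_e = Δv / ln(m₀/m_f) = 3440 / 1.3180 = 2610.1 m/s.
Isp = v_e / g₀ = 2610.1 / 9.81 = 266.1 s.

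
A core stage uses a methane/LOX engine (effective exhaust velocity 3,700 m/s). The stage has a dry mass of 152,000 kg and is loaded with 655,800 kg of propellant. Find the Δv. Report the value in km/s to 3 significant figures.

m₀ = m_dry + m_prop = 152,000 + 655,800 = 807,800 kg.
Δv = v_e · ln(m₀/m_f) = 3700.0 × ln(5.314) = 3700.0 × 1.6704 ≈ 6180.6 m/s.

Δv ≈ 6.18 km/s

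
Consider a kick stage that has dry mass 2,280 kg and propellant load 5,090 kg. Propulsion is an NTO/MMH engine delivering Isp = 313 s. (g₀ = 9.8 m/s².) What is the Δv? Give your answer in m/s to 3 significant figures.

Δv ≈ 3600 m/s

v_e = Isp · g₀ = 313 × 9.8 = 3067.4 m/s.
m₀ = m_dry + m_prop = 2,280 + 5,090 = 7,370 kg.
By the Tsiolkovsky rocket equation, Δv = v_e · ln(m₀/m_f) = 3067.4 × ln(3.232) = 3067.4 × 1.1732 ≈ 3598.8 m/s.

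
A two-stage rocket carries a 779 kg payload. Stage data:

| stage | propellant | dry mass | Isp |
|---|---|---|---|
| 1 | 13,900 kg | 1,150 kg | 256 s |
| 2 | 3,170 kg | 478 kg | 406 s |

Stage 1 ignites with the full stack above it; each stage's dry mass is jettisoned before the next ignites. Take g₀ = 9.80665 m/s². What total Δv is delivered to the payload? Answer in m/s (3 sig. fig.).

Ignition mass of stage 1 = 13,900+1,150 + 3,170+478 + 779 = 19,477 kg.
Stage 1: m₀ = 19,477 kg, m_f = 19,477 − 13,900 = 5,577 kg; Δv = 256×9.80665×ln(3.492) = 2510.5×1.2506 ≈ 3140 m/s.
Stage 2: m₀ = 4,427 kg, m_f = 4,427 − 3,170 = 1,257 kg; Δv = 406×9.80665×ln(3.522) = 3981.5×1.2590 ≈ 5013 m/s.
Total Δv = 3140 + 5013 = 8153 m/s.

Δv ≈ 8150 m/s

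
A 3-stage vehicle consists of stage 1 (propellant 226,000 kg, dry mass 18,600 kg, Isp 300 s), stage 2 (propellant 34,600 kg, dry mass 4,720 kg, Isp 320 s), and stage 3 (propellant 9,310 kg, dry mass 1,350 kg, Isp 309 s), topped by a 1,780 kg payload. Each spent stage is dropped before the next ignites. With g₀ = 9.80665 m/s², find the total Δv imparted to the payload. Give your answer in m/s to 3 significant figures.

Ignition mass of stage 1 = 226,000+18,600 + 34,600+4,720 + 9,310+1,350 + 1,780 = 296,360 kg.
Stage 1: m₀ = 296,360 kg, m_f = 296,360 − 226,000 = 70,360 kg; Δv = 300×9.80665×ln(4.212) = 2942.0×1.4380 ≈ 4230 m/s.
Stage 2: m₀ = 51,760 kg, m_f = 51,760 − 34,600 = 17,160 kg; Δv = 320×9.80665×ln(3.016) = 3138.1×1.1040 ≈ 3465 m/s.
Stage 3: m₀ = 12,440 kg, m_f = 12,440 − 9,310 = 3,130 kg; Δv = 309×9.80665×ln(3.974) = 3030.3×1.3799 ≈ 4181 m/s.
Total Δv = 4230 + 3465 + 4181 = 11876 m/s.

Δv ≈ 11900 m/s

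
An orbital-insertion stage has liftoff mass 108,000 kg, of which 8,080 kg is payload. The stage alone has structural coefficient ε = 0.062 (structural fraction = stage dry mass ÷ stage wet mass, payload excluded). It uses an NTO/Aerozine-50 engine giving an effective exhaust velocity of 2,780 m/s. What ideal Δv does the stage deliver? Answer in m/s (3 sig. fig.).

Stage wet mass = m₀ − payload = 108,000 − 8,080 = 99,920 kg.
Stage dry mass = ε × stage wet mass = 0.062 × 99,920 = 6,195.04 kg.
Burnout mass m_f = stage dry + payload = 6,195.04 + 8,080 = 14,275.04 kg.
Rocket equation: Δv = v_e · ln(108,000/14,275.04) = 2780.0 × ln(7.566) = 2780.0 × 2.0236 ≈ 5626 m/s.

Δv ≈ 5630 m/s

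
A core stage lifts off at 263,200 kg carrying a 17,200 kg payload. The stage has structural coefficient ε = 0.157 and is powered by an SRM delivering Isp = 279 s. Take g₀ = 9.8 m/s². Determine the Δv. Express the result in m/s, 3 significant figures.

Stage wet mass = m₀ − payload = 263,200 − 17,200 = 246,000 kg.
Stage dry mass = ε × stage wet mass = 0.157 × 246,000 = 38,622 kg.
Burnout mass m_f = stage dry + payload = 38,622 + 17,200 = 55,822 kg.
v_e = Isp · g₀ = 279 × 9.8 = 2734.2 m/s.
Rocket equation: Δv = v_e · ln(263,200/55,822) = 2734.2 × ln(4.715) = 2734.2 × 1.5507 ≈ 4240 m/s.

Δv ≈ 4240 m/s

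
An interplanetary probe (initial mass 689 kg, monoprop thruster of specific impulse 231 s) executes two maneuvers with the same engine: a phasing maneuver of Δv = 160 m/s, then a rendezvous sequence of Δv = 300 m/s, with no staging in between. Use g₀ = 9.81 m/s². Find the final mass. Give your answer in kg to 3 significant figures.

v_e = Isp · g₀ = 231 × 9.81 = 2266.1 m/s.
After the first burn: m = 689 × exp(−160/2266.1) = 689 × 0.93183 = 642.031 kg.
After the second burn: m = 642.031 × exp(−300/2266.1) = 642.031 × 0.87600 = 562.419 kg.

final mass ≈ 562 kg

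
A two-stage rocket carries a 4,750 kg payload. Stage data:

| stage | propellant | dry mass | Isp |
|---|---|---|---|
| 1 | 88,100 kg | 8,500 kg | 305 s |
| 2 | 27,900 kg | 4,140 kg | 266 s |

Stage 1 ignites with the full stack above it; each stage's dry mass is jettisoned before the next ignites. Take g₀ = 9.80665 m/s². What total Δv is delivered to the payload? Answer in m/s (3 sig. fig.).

Ignition mass of stage 1 = 88,100+8,500 + 27,900+4,140 + 4,750 = 133,390 kg.
Stage 1: m₀ = 133,390 kg, m_f = 133,390 − 88,100 = 45,290 kg; Δv = 305×9.80665×ln(2.945) = 2991.0×1.0802 ≈ 3231 m/s.
Stage 2: m₀ = 36,790 kg, m_f = 36,790 − 27,900 = 8,890 kg; Δv = 266×9.80665×ln(4.138) = 2608.6×1.4203 ≈ 3705 m/s.
Total Δv = 3231 + 3705 = 6936 m/s.

Δv ≈ 6940 m/s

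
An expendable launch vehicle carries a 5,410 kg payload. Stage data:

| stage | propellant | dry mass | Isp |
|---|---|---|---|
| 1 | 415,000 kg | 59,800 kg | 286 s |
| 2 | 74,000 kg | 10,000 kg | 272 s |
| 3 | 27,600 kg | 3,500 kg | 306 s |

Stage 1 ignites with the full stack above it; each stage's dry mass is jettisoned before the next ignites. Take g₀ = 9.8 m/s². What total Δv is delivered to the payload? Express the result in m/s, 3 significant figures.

Δv ≈ 10100 m/s

Ignition mass of stage 1 = 415,000+59,800 + 74,000+10,000 + 27,600+3,500 + 5,410 = 595,310 kg.
Stage 1: m₀ = 595,310 kg, m_f = 595,310 − 415,000 = 180,310 kg; Δv = 286×9.8×ln(3.302) = 2802.8×1.1944 ≈ 3348 m/s.
Stage 2: m₀ = 120,510 kg, m_f = 120,510 − 74,000 = 46,510 kg; Δv = 272×9.8×ln(2.591) = 2665.6×0.9521 ≈ 2538 m/s.
Stage 3: m₀ = 36,510 kg, m_f = 36,510 − 27,600 = 8,910 kg; Δv = 306×9.8×ln(4.098) = 2998.8×1.4104 ≈ 4230 m/s.
Total Δv = 3348 + 2538 + 4230 = 10116 m/s.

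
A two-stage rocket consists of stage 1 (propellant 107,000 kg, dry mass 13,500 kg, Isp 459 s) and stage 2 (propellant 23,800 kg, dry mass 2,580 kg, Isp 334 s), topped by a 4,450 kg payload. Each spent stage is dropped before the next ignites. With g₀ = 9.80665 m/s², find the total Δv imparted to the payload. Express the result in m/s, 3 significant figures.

Δv ≈ 10400 m/s

Ignition mass of stage 1 = 107,000+13,500 + 23,800+2,580 + 4,450 = 151,330 kg.
Stage 1: m₀ = 151,330 kg, m_f = 151,330 − 107,000 = 44,330 kg; Δv = 459×9.80665×ln(3.414) = 4501.3×1.2278 ≈ 5527 m/s.
Stage 2: m₀ = 30,830 kg, m_f = 30,830 − 23,800 = 7,030 kg; Δv = 334×9.80665×ln(4.385) = 3275.4×1.4783 ≈ 4842 m/s.
Total Δv = 5527 + 4842 = 10369 m/s.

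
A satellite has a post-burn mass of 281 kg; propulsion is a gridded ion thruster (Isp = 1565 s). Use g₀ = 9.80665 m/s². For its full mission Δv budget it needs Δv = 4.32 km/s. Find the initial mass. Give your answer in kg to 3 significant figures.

initial mass ≈ 372 kg

v_e = Isp · g₀ = 1565 × 9.80665 = 15347.4 m/s.
Using Δv = v_e ln(m₀/m_f): m₀/m_f = exp(Δv / v_e) = exp(4320 / 15347.4) = exp(0.2815) = 1.3251.
m₀ = m_f × 1.3251 = 281 × 1.3251 = 372.353 kg.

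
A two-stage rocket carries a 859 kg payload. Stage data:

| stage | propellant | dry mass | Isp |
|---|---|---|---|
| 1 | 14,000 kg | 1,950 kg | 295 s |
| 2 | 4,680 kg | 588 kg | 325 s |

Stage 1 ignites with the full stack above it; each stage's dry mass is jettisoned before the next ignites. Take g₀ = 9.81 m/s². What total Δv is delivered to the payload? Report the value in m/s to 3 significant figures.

Δv ≈ 7510 m/s

Ignition mass of stage 1 = 14,000+1,950 + 4,680+588 + 859 = 22,077 kg.
Stage 1: m₀ = 22,077 kg, m_f = 22,077 − 14,000 = 8,077 kg; Δv = 295×9.81×ln(2.733) = 2894.0×1.0055 ≈ 2910 m/s.
Stage 2: m₀ = 6,127 kg, m_f = 6,127 − 4,680 = 1,447 kg; Δv = 325×9.81×ln(4.234) = 3188.2×1.4432 ≈ 4601 m/s.
Total Δv = 2910 + 4601 = 7511 m/s.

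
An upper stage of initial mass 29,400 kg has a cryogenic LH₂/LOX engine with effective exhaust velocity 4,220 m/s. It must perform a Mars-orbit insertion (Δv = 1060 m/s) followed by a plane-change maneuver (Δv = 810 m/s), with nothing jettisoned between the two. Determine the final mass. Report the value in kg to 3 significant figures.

After the first burn: m = 29400 × exp(−1060/4220.0) = 29400 × 0.77788 = 22,869.7 kg.
After the second burn: m = 22,869.7 × exp(−810/4220.0) = 22,869.7 × 0.82535 = 18,875.5 kg.

final mass ≈ 18900 kg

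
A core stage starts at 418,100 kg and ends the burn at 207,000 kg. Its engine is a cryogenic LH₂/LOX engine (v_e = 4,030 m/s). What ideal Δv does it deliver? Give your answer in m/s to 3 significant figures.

Using Δv = v_e ln(m₀/m_f): Δv = v_e · ln(m₀/m_f) = 4030.0 × ln(2.02) = 4030.0 × 0.7030 ≈ 2833.1 m/s.

Δv ≈ 2830 m/s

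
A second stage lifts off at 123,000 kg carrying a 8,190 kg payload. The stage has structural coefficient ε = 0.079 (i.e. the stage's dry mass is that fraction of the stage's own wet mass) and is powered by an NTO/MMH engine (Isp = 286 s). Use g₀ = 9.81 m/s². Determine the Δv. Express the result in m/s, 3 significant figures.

Δv ≈ 5510 m/s

Stage wet mass = m₀ − payload = 123,000 − 8,190 = 114,810 kg.
Stage dry mass = ε × stage wet mass = 0.079 × 114,810 = 9,069.99 kg.
Burnout mass m_f = stage dry + payload = 9,069.99 + 8,190 = 17,259.99 kg.
v_e = Isp · g₀ = 286 × 9.81 = 2805.7 m/s.
Δv = v_e · ln(123,000/17,259.99) = 2805.7 × ln(7.126) = 2805.7 × 1.9638 ≈ 5510 m/s.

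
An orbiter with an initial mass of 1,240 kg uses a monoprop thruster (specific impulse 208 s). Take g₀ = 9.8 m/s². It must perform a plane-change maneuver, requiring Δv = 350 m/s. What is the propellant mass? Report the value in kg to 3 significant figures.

v_e = Isp · g₀ = 208 × 9.8 = 2038.4 m/s.
m₀/m_f = exp(Δv / v_e) = exp(350 / 2038.4) = exp(0.1717) = 1.1873.
m_f = 1,240 / 1.1873 = 1,044.39 kg, so propellant = m₀ − m_f = 1,240 − 1,044.39 = 195.61 kg.

propellant mass ≈ 196 kg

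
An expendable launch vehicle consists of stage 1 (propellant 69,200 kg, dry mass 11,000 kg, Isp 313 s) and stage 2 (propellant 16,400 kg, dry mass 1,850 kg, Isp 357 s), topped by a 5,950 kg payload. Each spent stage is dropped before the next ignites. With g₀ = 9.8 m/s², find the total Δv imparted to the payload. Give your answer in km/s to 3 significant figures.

Δv ≈ 7.30 km/s

Ignition mass of stage 1 = 69,200+11,000 + 16,400+1,850 + 5,950 = 104,400 kg.
Stage 1: m₀ = 104,400 kg, m_f = 104,400 − 69,200 = 35,200 kg; Δv = 313×9.8×ln(2.966) = 3067.4×1.0872 ≈ 3335 m/s.
Stage 2: m₀ = 24,200 kg, m_f = 24,200 − 16,400 = 7,800 kg; Δv = 357×9.8×ln(3.103) = 3498.6×1.1322 ≈ 3961 m/s.
Total Δv = 3335 + 3961 = 7296 m/s.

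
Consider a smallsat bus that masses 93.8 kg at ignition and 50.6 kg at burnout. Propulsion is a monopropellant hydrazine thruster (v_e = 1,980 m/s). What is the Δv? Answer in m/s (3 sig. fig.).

Δv ≈ 1220 m/s

Δv = v_e · ln(m₀/m_f) = 1980.0 × ln(1.854) = 1980.0 × 0.6172 ≈ 1222.1 m/s.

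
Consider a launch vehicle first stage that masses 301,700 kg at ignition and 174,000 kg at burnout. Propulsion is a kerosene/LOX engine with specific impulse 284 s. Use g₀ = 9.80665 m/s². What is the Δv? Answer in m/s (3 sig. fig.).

v_e = Isp · g₀ = 284 × 9.80665 = 2785.1 m/s.
Rocket equation: Δv = v_e · ln(m₀/m_f) = 2785.1 × ln(1.734) = 2785.1 × 0.5504 ≈ 1532.9 m/s.

Δv ≈ 1530 m/s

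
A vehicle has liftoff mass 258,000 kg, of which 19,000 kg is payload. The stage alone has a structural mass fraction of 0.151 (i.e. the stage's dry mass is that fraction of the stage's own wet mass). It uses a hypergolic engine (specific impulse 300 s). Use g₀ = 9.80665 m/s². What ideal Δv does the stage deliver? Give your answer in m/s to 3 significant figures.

Δv ≈ 4540 m/s

Stage wet mass = m₀ − payload = 258,000 − 19,000 = 239,000 kg.
Stage dry mass = ε × stage wet mass = 0.151 × 239,000 = 36,089 kg.
Burnout mass m_f = stage dry + payload = 36,089 + 19,000 = 55,089 kg.
v_e = Isp · g₀ = 300 × 9.80665 = 2942.0 m/s.
Δv = v_e · ln(258,000/55,089) = 2942.0 × ln(4.683) = 2942.0 × 1.5440 ≈ 4542 m/s.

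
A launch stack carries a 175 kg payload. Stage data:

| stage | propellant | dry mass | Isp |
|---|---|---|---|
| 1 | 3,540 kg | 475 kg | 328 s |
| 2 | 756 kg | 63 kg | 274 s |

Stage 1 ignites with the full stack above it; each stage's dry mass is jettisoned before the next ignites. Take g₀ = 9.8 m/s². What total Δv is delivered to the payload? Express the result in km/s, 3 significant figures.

Ignition mass of stage 1 = 3,540+475 + 756+63 + 175 = 5,009 kg.
Stage 1: m₀ = 5,009 kg, m_f = 5,009 − 3,540 = 1,469 kg; Δv = 328×9.8×ln(3.41) = 3214.4×1.2267 ≈ 3943 m/s.
Stage 2: m₀ = 994 kg, m_f = 994 − 756 = 238 kg; Δv = 274×9.8×ln(4.176) = 2685.2×1.4295 ≈ 3838 m/s.
Total Δv = 3943 + 3838 = 7781 m/s.

Δv ≈ 7.78 km/s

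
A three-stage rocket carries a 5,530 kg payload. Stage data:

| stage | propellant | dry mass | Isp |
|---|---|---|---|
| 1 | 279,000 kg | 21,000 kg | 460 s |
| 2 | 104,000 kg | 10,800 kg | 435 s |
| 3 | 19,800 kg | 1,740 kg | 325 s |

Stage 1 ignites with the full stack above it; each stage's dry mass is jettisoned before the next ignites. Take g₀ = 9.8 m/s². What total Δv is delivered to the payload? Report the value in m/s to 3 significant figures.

Ignition mass of stage 1 = 279,000+21,000 + 104,000+10,800 + 19,800+1,740 + 5,530 = 441,870 kg.
Stage 1: m₀ = 441,870 kg, m_f = 441,870 − 279,000 = 162,870 kg; Δv = 460×9.8×ln(2.713) = 4508.0×0.9981 ≈ 4499 m/s.
Stage 2: m₀ = 141,870 kg, m_f = 141,870 − 104,000 = 37,870 kg; Δv = 435×9.8×ln(3.746) = 4263.0×1.3208 ≈ 5630 m/s.
Stage 3: m₀ = 27,070 kg, m_f = 27,070 − 19,800 = 7,270 kg; Δv = 325×9.8×ln(3.724) = 3185.0×1.3147 ≈ 4187 m/s.
Total Δv = 4499 + 5630 + 4187 = 14316 m/s.

Δv ≈ 14300 m/s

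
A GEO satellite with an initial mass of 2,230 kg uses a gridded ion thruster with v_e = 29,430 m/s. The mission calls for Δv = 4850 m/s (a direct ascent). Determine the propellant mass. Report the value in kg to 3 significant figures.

propellant mass ≈ 339 kg

By the Tsiolkovsky rocket equation, m₀/m_f = exp(Δv / v_e) = exp(4850 / 29430.0) = exp(0.1648) = 1.1792.
m_f = 2,230 / 1.1792 = 1,891.11 kg, so propellant = m₀ − m_f = 2,230 − 1,891.11 = 338.89 kg.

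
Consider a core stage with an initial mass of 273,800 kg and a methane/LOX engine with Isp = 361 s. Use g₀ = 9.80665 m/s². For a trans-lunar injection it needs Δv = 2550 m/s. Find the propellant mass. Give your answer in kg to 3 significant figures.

propellant mass ≈ 141000 kg

v_e = Isp · g₀ = 361 × 9.80665 = 3540.2 m/s.
From the ideal rocket equation, m₀/m_f = exp(Δv / v_e) = exp(2550 / 3540.2) = exp(0.7203) = 2.0550.
m_f = 273,800 / 2.0550 = 133,236 kg, so propellant = m₀ − m_f = 273,800 − 133,236 = 140,564 kg.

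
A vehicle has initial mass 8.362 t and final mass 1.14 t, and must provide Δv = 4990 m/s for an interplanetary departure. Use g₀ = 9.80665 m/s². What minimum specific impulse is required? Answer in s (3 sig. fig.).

Isp ≈ 255 s

ln(m₀/m_f) = ln(8362/1140) = ln(7.335) = 1.9927.
v_e = Δv / ln(m₀/m_f) = 4990 / 1.9927 = 2504.2 m/s.
Isp = v_e / g₀ = 2504.2 / 9.80665 = 255.4 s.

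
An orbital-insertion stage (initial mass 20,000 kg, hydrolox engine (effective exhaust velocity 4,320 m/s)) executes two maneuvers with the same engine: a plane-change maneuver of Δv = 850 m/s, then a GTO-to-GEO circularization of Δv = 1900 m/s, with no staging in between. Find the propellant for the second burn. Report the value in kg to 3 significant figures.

propellant for the second burn ≈ 5850 kg

After the first burn: m = 20000 × exp(−850/4320.0) = 20000 × 0.82139 = 16,427.8 kg.
After the second burn: m = 16,427.8 × exp(−1900/4320.0) = 16,427.8 × 0.64416 = 10,582.1 kg.
Second-burn propellant = 16,427.8 − 10,582.1 = 5,845.7 kg.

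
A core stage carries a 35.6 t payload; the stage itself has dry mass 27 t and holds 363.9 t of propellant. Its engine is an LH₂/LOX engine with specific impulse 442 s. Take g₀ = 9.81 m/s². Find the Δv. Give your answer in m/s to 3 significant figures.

Δv ≈ 8320 m/s

v_e = Isp · g₀ = 442 × 9.81 = 4336.0 m/s.
m₀ = payload + dry + propellant = 35.6 + 27 + 363.9 = 426.5 t.
m_f = payload + dry = 35.6 + 27 = 62.6 t.
Δv = v_e · ln(m₀/m_f) = 4336.0 × ln(6.813) = 4336.0 × 1.9188 ≈ 8320.2 m/s.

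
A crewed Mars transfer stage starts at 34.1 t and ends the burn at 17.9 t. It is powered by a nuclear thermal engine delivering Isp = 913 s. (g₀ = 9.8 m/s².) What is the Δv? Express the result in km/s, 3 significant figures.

v_e = Isp · g₀ = 913 × 9.8 = 8947.4 m/s.
From the ideal rocket equation, Δv = v_e · ln(m₀/m_f) = 8947.4 × ln(1.905) = 8947.4 × 0.6445 ≈ 5766.6 m/s.

Δv ≈ 5.77 km/s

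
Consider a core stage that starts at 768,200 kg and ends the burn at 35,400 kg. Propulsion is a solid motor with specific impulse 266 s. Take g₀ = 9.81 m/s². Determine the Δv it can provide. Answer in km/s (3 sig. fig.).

Δv ≈ 8.03 km/s

v_e = Isp · g₀ = 266 × 9.81 = 2609.5 m/s.
From the ideal rocket equation, Δv = v_e · ln(m₀/m_f) = 2609.5 × ln(21.7) = 2609.5 × 3.0773 ≈ 8030.2 m/s.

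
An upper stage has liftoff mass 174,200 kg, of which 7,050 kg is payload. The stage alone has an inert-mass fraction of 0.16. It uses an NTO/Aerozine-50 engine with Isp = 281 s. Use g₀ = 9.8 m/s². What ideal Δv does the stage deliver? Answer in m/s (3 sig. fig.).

Δv ≈ 4520 m/s

Stage wet mass = m₀ − payload = 174,200 − 7,050 = 167,150 kg.
Stage dry mass = ε × stage wet mass = 0.16 × 167,150 = 26,744 kg.
Burnout mass m_f = stage dry + payload = 26,744 + 7,050 = 33,794 kg.
v_e = Isp · g₀ = 281 × 9.8 = 2753.8 m/s.
Δv = v_e · ln(174,200/33,794) = 2753.8 × ln(5.155) = 2753.8 × 1.6399 ≈ 4516 m/s.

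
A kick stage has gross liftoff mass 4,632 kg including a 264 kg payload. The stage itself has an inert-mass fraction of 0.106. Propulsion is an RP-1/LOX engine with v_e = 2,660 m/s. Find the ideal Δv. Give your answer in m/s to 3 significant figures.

Stage wet mass = m₀ − payload = 4,632 − 264 = 4,368 kg.
Stage dry mass = ε × stage wet mass = 0.106 × 4,368 = 463.008 kg.
Burnout mass m_f = stage dry + payload = 463.008 + 264 = 727.008 kg.
Δv = v_e · ln(4,632/727.008) = 2660.0 × ln(6.371) = 2660.0 × 1.8518 ≈ 4926 m/s.

Δv ≈ 4930 m/s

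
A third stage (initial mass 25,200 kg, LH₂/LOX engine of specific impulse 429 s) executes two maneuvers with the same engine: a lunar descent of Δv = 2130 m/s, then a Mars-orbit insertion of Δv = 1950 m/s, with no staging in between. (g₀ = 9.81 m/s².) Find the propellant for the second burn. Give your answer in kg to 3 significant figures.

propellant for the second burn ≈ 5630 kg

v_e = Isp · g₀ = 429 × 9.81 = 4208.5 m/s.
After the first burn: m = 25200 × exp(−2130/4208.5) = 25200 × 0.60283 = 15,191.3 kg.
After the second burn: m = 15,191.3 × exp(−1950/4208.5) = 15,191.3 × 0.62917 = 9,557.91 kg.
Second-burn propellant = 15,191.3 − 9,557.91 = 5,633.39 kg.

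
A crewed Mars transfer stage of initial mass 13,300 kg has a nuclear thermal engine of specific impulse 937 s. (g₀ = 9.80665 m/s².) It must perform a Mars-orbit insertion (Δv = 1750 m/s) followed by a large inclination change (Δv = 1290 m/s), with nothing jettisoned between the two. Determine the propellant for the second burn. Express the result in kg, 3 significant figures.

v_e = Isp · g₀ = 937 × 9.80665 = 9188.8 m/s.
After the first burn: m = 13300 × exp(−1750/9188.8) = 13300 × 0.82659 = 10,993.6 kg.
After the second burn: m = 10,993.6 × exp(−1290/9188.8) = 10,993.6 × 0.86902 = 9,553.66 kg.
Second-burn propellant = 10,993.6 − 9,553.66 = 1,439.94 kg.

propellant for the second burn ≈ 1440 kg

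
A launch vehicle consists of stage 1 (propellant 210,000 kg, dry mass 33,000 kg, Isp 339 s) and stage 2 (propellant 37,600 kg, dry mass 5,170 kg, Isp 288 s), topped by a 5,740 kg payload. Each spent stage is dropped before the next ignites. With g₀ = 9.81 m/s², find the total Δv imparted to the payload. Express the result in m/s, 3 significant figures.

Ignition mass of stage 1 = 210,000+33,000 + 37,600+5,170 + 5,740 = 291,510 kg.
Stage 1: m₀ = 291,510 kg, m_f = 291,510 − 210,000 = 81,510 kg; Δv = 339×9.81×ln(3.576) = 3325.6×1.2743 ≈ 4238 m/s.
Stage 2: m₀ = 48,510 kg, m_f = 48,510 − 37,600 = 10,910 kg; Δv = 288×9.81×ln(4.446) = 2825.3×1.4921 ≈ 4216 m/s.
Total Δv = 4238 + 4216 = 8454 m/s.

Δv ≈ 8450 m/s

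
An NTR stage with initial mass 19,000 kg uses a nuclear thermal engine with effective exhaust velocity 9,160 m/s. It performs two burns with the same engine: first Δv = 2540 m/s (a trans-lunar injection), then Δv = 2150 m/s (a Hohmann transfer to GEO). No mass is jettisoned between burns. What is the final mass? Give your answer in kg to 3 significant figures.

final mass ≈ 11400 kg

After the first burn: m = 19000 × exp(−2540/9160.0) = 19000 × 0.75783 = 14,398.8 kg.
After the second burn: m = 14,398.8 × exp(−2150/9160.0) = 14,398.8 × 0.79080 = 11,386.6 kg.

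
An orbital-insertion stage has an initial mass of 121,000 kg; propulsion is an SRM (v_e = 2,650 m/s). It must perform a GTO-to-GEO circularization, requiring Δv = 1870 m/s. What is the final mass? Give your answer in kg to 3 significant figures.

m₀/m_f = exp(Δv / v_e) = exp(1870 / 2650.0) = exp(0.7057) = 2.0252.
m_f = m₀ / 2.0252 = 121,000 / 2.0252 = 59,747.2 kg.

final mass ≈ 59700 kg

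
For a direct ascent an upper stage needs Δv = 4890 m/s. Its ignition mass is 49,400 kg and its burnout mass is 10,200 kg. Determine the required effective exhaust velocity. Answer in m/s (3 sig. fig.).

v_e ≈ 3100 m/s

ln(m₀/m_f) = ln(49400/10200) = ln(4.843) = 1.5776.
From the ideal rocket equation, v_e = Δv / ln(m₀/m_f) = 4890 / 1.5776 = 3099.7 m/s.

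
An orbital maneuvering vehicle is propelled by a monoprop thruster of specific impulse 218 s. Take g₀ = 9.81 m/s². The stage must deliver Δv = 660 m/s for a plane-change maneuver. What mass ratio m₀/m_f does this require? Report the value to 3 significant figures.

v_e = Isp · g₀ = 218 × 9.81 = 2138.6 m/s.
By the Tsiolkovsky rocket equation, m₀/m_f = exp(Δv / v_e) = exp(660 / 2138.6) = exp(0.3086) = 1.3615.

mass ratio ≈ 1.36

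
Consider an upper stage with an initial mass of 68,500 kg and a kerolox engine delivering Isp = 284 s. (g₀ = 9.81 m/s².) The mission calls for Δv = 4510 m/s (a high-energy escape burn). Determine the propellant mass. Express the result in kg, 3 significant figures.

propellant mass ≈ 54900 kg

v_e = Isp · g₀ = 284 × 9.81 = 2786.0 m/s.
m₀/m_f = exp(Δv / v_e) = exp(4510 / 2786.0) = exp(1.6188) = 5.0470.
m_f = 68,500 / 5.0470 = 13,572.4 kg, so propellant = m₀ − m_f = 68,500 − 13,572.4 = 54,927.6 kg.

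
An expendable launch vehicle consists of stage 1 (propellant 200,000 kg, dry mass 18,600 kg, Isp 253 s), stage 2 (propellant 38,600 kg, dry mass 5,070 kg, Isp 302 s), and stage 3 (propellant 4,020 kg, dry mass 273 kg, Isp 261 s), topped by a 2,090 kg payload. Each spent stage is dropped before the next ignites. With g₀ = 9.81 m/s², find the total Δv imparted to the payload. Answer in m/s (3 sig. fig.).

Δv ≈ 10300 m/s

Ignition mass of stage 1 = 200,000+18,600 + 38,600+5,070 + 4,020+273 + 2,090 = 268,653 kg.
Stage 1: m₀ = 268,653 kg, m_f = 268,653 − 200,000 = 68,653 kg; Δv = 253×9.81×ln(3.913) = 2481.9×1.3644 ≈ 3386 m/s.
Stage 2: m₀ = 50,053 kg, m_f = 50,053 − 38,600 = 11,453 kg; Δv = 302×9.81×ln(4.37) = 2962.6×1.4748 ≈ 4369 m/s.
Stage 3: m₀ = 6,383 kg, m_f = 6,383 − 4,020 = 2,363 kg; Δv = 261×9.81×ln(2.701) = 2560.4×0.9937 ≈ 2544 m/s.
Total Δv = 3386 + 4369 + 2544 = 10299 m/s.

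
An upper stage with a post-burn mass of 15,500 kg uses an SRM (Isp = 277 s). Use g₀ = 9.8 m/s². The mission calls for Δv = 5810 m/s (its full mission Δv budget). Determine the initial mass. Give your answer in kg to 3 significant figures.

initial mass ≈ 132000 kg

v_e = Isp · g₀ = 277 × 9.8 = 2714.6 m/s.
m₀/m_f = exp(Δv / v_e) = exp(5810 / 2714.6) = exp(2.1403) = 8.5018.
m₀ = m_f × 8.5018 = 15,500 × 8.5018 = 131,778 kg.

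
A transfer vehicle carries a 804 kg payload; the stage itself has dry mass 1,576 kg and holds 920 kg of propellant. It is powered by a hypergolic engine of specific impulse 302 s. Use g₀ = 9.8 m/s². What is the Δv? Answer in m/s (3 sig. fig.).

Δv ≈ 967 m/s

v_e = Isp · g₀ = 302 × 9.8 = 2959.6 m/s.
m₀ = payload + dry + propellant = 804 + 1,576 + 920 = 3,300 kg.
m_f = payload + dry = 804 + 1,576 = 2,380 kg.
Δv = v_e · ln(m₀/m_f) = 2959.6 × ln(1.387) = 2959.6 × 0.3268 ≈ 967.3 m/s.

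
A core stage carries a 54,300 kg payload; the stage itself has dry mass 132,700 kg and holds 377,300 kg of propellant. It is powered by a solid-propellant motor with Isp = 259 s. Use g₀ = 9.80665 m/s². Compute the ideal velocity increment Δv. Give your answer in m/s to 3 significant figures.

Δv ≈ 2810 m/s

v_e = Isp · g₀ = 259 × 9.80665 = 2539.9 m/s.
m₀ = payload + dry + propellant = 54,300 + 132,700 + 377,300 = 564,300 kg.
m_f = payload + dry = 54,300 + 132,700 = 187,000 kg.
Δv = v_e · ln(m₀/m_f) = 2539.9 × ln(3.018) = 2539.9 × 1.1045 ≈ 2805.3 m/s.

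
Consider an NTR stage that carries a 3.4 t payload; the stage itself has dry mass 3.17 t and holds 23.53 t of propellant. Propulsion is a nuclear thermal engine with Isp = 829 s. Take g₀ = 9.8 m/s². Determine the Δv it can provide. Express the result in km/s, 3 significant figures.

v_e = Isp · g₀ = 829 × 9.8 = 8124.2 m/s.
m₀ = payload + dry + propellant = 3.4 + 3.17 + 23.53 = 30.1 t.
m_f = payload + dry = 3.4 + 3.17 = 6.57 t.
By the Tsiolkovsky rocket equation, Δv = v_e · ln(m₀/m_f) = 8124.2 × ln(4.581) = 8124.2 × 1.5220 ≈ 12365.1 m/s.

Δv ≈ 12.4 km/s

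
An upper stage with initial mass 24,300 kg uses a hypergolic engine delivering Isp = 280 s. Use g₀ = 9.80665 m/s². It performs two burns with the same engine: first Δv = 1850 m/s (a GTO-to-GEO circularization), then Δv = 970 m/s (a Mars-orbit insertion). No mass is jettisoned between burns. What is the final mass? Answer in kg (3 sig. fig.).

v_e = Isp · g₀ = 280 × 9.80665 = 2745.9 m/s.
After the first burn: m = 24300 × exp(−1850/2745.9) = 24300 × 0.50980 = 12,388.1 kg.
After the second burn: m = 12,388.1 × exp(−970/2745.9) = 12,388.1 × 0.70240 = 8,701.4 kg.

final mass ≈ 8700 kg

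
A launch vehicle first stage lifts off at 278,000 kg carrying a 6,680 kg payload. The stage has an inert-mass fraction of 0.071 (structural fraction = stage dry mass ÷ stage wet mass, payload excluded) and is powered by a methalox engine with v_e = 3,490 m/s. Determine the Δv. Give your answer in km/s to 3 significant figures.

Δv ≈ 8.28 km/s

Stage wet mass = m₀ − payload = 278,000 − 6,680 = 271,320 kg.
Stage dry mass = ε × stage wet mass = 0.071 × 271,320 = 19,263.7 kg.
Burnout mass m_f = stage dry + payload = 19,263.7 + 6,680 = 25,943.7 kg.
Δv = v_e · ln(278,000/25,943.7) = 3490.0 × ln(10.72) = 3490.0 × 2.3717 ≈ 8277 m/s.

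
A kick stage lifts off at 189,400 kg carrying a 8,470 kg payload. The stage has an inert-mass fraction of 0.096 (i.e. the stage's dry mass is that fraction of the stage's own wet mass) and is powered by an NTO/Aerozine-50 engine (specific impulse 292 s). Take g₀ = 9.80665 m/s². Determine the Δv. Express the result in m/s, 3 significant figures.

Δv ≈ 5700 m/s

Stage wet mass = m₀ − payload = 189,400 − 8,470 = 180,930 kg.
Stage dry mass = ε × stage wet mass = 0.096 × 180,930 = 17,369.3 kg.
Burnout mass m_f = stage dry + payload = 17,369.3 + 8,470 = 25,839.3 kg.
v_e = Isp · g₀ = 292 × 9.80665 = 2863.5 m/s.
Δv = v_e · ln(189,400/25,839.3) = 2863.5 × ln(7.33) = 2863.5 × 1.9920 ≈ 5704 m/s.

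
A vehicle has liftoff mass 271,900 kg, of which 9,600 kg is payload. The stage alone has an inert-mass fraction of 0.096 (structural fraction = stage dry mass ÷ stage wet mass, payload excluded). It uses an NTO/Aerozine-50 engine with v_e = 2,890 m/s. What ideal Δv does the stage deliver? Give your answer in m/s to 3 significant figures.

Δv ≈ 5940 m/s

Stage wet mass = m₀ − payload = 271,900 − 9,600 = 262,300 kg.
Stage dry mass = ε × stage wet mass = 0.096 × 262,300 = 25,180.8 kg.
Burnout mass m_f = stage dry + payload = 25,180.8 + 9,600 = 34,780.8 kg.
From the ideal rocket equation, Δv = v_e · ln(271,900/34,780.8) = 2890.0 × ln(7.818) = 2890.0 × 2.0564 ≈ 5943 m/s.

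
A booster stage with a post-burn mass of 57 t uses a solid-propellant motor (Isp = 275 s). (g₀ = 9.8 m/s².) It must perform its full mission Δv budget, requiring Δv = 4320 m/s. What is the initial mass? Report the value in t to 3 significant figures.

initial mass ≈ 283 t

v_e = Isp · g₀ = 275 × 9.8 = 2695.0 m/s.
m₀/m_f = exp(Δv / v_e) = exp(4320 / 2695.0) = exp(1.6030) = 4.9678.
m₀ = m_f × 4.9678 = 57 × 4.9678 = 283.165 t.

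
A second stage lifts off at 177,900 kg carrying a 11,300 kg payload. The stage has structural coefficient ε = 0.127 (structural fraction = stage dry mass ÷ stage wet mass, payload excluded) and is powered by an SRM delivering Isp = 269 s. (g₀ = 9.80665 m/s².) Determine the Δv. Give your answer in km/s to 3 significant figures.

Stage wet mass = m₀ − payload = 177,900 − 11,300 = 166,600 kg.
Stage dry mass = ε × stage wet mass = 0.127 × 166,600 = 21,158.2 kg.
Burnout mass m_f = stage dry + payload = 21,158.2 + 11,300 = 32,458.2 kg.
v_e = Isp · g₀ = 269 × 9.80665 = 2638.0 m/s.
Using Δv = v_e ln(m₀/m_f): Δv = v_e · ln(177,900/32,458.2) = 2638.0 × ln(5.481) = 2638.0 × 1.7013 ≈ 4488 m/s.

Δv ≈ 4.49 km/s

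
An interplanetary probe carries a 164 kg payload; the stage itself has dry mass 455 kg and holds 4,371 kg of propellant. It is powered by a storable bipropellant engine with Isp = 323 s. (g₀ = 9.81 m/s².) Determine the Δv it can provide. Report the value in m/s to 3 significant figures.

v_e = Isp · g₀ = 323 × 9.81 = 3168.6 m/s.
m₀ = payload + dry + propellant = 164 + 455 + 4,371 = 4,990 kg.
m_f = payload + dry = 164 + 455 = 619 kg.
Using Δv = v_e ln(m₀/m_f): Δv = v_e · ln(m₀/m_f) = 3168.6 × ln(8.061) = 3168.6 × 2.0871 ≈ 6613.2 m/s.

Δv ≈ 6610 m/s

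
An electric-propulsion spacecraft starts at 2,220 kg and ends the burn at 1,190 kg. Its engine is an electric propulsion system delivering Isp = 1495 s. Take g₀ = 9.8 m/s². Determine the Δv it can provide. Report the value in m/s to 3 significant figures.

v_e = Isp · g₀ = 1495 × 9.8 = 14651.0 m/s.
Using Δv = v_e ln(m₀/m_f): Δv = v_e · ln(m₀/m_f) = 14651.0 × ln(1.866) = 14651.0 × 0.6236 ≈ 9135.7 m/s.

Δv ≈ 9140 m/s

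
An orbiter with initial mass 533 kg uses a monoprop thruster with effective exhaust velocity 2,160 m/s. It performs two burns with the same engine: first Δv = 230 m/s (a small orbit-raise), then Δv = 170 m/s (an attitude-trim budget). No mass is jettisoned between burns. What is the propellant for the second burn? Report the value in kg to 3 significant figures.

propellant for the second burn ≈ 36.3 kg

After the first burn: m = 533 × exp(−230/2160.0) = 533 × 0.89899 = 479.162 kg.
After the second burn: m = 479.162 × exp(−170/2160.0) = 479.162 × 0.92431 = 442.894 kg.
Second-burn propellant = 479.162 − 442.894 = 36.268 kg.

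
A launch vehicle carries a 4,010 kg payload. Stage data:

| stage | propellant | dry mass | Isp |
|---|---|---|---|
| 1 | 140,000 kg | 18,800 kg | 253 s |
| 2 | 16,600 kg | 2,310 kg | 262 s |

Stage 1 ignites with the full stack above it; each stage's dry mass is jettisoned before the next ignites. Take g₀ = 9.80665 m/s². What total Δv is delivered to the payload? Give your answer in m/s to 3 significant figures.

Δv ≈ 6960 m/s

Ignition mass of stage 1 = 140,000+18,800 + 16,600+2,310 + 4,010 = 181,720 kg.
Stage 1: m₀ = 181,720 kg, m_f = 181,720 − 140,000 = 41,720 kg; Δv = 253×9.80665×ln(4.356) = 2481.1×1.4715 ≈ 3651 m/s.
Stage 2: m₀ = 22,920 kg, m_f = 22,920 − 16,600 = 6,320 kg; Δv = 262×9.80665×ln(3.627) = 2569.3×1.2883 ≈ 3310 m/s.
Total Δv = 3651 + 3310 = 6961 m/s.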